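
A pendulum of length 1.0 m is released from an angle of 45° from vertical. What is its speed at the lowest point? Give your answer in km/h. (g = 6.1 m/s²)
h = L(1 − cosθ) = 1.0(1 − cos45°) = 0.292893 m
v = √(2gh) = √(2·6.1·0.292893) = 1.89032 m/s = 6.805 km/h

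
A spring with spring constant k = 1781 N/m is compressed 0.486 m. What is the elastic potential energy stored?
PE = ½kx² = ½(1781)(0.486)² = 210.3 J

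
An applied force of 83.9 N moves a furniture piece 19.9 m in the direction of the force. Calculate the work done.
W = F·d = (83.9)(19.9) = 1670 J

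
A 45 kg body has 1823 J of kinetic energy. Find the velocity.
v = √(2·KE/m) = √(2·1823/45) = 9.001 m/s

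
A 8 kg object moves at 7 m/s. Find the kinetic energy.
KE = ½mv² = ½(8)(7)² = 196.0 J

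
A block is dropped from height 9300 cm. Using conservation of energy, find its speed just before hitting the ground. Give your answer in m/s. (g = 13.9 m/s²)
Convert to SI: h = 93.0 m
mgh = ½mv² ⇒ v = √(2gh) = √(2·13.9·93.0) = 50.85 m/s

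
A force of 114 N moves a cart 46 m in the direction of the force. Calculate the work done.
W = F·d = (114)(46) = 5244 J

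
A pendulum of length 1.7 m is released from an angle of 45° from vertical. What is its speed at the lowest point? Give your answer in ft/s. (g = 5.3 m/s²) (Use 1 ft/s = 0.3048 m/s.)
h = L(1 − cosθ) = 1.7(1 − cos45°) = 0.497918 m
v = √(2gh) = √(2·5.3·0.497918) = 2.29738 m/s = 7.537 ft/s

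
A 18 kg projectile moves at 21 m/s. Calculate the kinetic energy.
KE = ½mv² = ½(18)(21)² = 3969.0 J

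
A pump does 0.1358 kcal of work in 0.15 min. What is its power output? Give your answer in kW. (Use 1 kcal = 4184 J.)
Convert to SI: W = 568.187 J, t = 9.0 s
P = W/t = 568.187/9.0 = 63.1319 W = 0.06313 kW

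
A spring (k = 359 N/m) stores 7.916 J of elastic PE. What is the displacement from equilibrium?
x = √(2·PE/k) = √(2·7.916/359) = 0.21 m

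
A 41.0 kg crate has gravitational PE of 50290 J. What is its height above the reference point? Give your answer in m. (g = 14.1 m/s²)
h = PE/(mg) = 50290.0/(41.0·14.1) = 86.99 m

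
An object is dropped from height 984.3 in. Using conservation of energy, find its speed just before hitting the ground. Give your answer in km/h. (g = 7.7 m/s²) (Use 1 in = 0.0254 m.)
Convert to SI: h = 25.0012 m
mgh = ½mv² ⇒ v = √(2gh) = √(2·7.7·25.0012) = 19.6219 m/s = 70.64 km/h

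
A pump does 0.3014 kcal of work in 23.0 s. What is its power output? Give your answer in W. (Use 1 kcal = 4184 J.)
Convert to SI: W = 1261.06 J, t = 23.0 s
P = W/t = 1261.06/23.0 = 54.83 W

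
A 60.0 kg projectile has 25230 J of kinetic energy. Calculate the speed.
v = √(2·KE/m) = √(2·25230/60.0) = 29.0 m/s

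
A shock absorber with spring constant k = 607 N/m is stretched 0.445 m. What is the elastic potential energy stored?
PE = ½kx² = ½(607)(0.445)² = 60.1 J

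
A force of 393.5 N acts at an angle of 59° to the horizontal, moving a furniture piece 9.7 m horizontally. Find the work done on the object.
W = F·d·cosθ = (393.5)(9.7)cos(59°) = 1966 J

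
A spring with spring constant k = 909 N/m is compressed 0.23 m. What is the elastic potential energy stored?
PE = ½kx² = ½(909)(0.23)² = 24.04 J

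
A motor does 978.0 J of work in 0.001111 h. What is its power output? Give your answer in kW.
Convert to SI: W = 978.0 J, t = 3.9996 s
P = W/t = 978.0/3.9996 = 244.524 W = 0.2445 kW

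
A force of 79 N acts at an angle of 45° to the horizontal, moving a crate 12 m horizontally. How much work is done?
W = F·d·cosθ = (79)(12)cos(45°) = 670.3 J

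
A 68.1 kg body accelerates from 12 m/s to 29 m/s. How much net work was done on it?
W = ΔKE = ½m(v₂² − v₁²) = ½(68.1)(29² − 12²) = 23732.85 J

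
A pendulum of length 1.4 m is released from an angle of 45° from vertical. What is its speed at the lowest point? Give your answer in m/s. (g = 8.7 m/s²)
h = L(1 − cosθ) = 1.4(1 − cos45°) = 0.410051 m
v = √(2gh) = √(2·8.7·0.410051) = 2.671 m/s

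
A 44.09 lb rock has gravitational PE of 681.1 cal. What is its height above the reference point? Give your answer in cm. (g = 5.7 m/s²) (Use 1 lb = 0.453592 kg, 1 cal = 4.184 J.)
Convert to SI: m = 19.9989 kg, PE = 2849.72 J
h = PE/(mg) = 2849.72/(19.9989·5.7) = 24.999 m = 2500 cm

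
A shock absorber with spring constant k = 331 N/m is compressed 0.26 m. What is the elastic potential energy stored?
PE = ½kx² = ½(331)(0.26)² = 11.19 J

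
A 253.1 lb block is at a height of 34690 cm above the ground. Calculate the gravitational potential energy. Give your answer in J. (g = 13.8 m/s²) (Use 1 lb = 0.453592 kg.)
Convert to SI: m = 114.804 kg, h = 346.9 m
PE = mgh = (114.804)(13.8)(346.9) = 549600 J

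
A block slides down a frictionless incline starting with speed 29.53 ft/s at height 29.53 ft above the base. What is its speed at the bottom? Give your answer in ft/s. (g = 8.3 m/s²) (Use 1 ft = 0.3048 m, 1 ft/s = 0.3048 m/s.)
Convert to SI: v₀ = 9.00074 m/s, h = 9.00074 m
½mv₀² + mgh = ½mv² ⇒ v = √(v₀² + 2gh) = √(9.00074² + 2·8.3·9.00074) = 15.1798 m/s = 49.8 ft/s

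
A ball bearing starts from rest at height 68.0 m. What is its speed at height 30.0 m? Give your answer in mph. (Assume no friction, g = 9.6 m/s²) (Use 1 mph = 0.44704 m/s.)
mgh₁ = mgh₂ + ½mv² ⇒ v = √(2g(h₁−h₂)) = √(2·9.6·38.0) = 27.0111 m/s = 60.42 mph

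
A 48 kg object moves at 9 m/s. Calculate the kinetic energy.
KE = ½mv² = ½(48)(9)² = 1944.0 J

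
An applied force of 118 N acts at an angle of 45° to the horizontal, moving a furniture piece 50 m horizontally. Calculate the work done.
W = F·d·cosθ = (118)(50)cos(45°) = 4172 J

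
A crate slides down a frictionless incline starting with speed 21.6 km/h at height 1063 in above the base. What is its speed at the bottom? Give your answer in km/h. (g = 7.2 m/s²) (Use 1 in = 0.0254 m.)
Convert to SI: v₀ = 6.0 m/s, h = 27.0002 m
½mv₀² + mgh = ½mv² ⇒ v = √(v₀² + 2gh) = √(6.0² + 2·7.2·27.0002) = 20.6107 m/s = 74.2 km/h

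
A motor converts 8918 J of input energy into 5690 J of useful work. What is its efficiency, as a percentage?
η = W_out/W_in = 5690/8918 = 63.8%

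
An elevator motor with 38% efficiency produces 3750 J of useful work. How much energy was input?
W_in = W_out/η = 3750/0.38 = 9868 J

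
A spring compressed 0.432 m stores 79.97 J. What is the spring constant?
k = 2·PE/x² = 2·79.97/(0.432)² = 857.0 N/m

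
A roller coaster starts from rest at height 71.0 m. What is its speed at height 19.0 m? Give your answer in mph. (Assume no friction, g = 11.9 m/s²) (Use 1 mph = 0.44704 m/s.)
mgh₁ = mgh₂ + ½mv² ⇒ v = √(2g(h₁−h₂)) = √(2·11.9·52.0) = 35.1795 m/s = 78.69 mph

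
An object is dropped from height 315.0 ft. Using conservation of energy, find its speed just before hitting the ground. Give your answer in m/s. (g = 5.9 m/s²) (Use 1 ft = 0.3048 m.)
Convert to SI: h = 96.012 m
mgh = ½mv² ⇒ v = √(2gh) = √(2·5.9·96.012) = 33.66 m/s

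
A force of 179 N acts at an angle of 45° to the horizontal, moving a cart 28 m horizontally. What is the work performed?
W = F·d·cosθ = (179)(28)cos(45°) = 3544 J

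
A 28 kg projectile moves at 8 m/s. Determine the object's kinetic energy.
KE = ½mv² = ½(28)(8)² = 896.0 J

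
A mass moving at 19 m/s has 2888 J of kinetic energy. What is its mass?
m = 2·KE/v² = 2·2888/(19)² = 16.0 kg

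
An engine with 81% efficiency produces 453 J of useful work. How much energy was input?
W_in = W_out/η = 453/0.81 = 559.3 J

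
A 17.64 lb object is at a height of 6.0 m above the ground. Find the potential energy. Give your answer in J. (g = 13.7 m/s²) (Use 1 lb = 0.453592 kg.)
Convert to SI: m = 8.00136 kg, h = 6.0 m
PE = mgh = (8.00136)(13.7)(6.0) = 657.7 J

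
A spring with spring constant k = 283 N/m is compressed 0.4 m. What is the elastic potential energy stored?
PE = ½kx² = ½(283)(0.4)² = 22.64 J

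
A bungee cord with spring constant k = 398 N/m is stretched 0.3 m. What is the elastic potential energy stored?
PE = ½kx² = ½(398)(0.3)² = 17.91 J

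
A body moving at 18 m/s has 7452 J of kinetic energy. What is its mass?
m = 2·KE/v² = 2·7452/(18)² = 46.0 kg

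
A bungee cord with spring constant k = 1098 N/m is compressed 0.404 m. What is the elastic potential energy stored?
PE = ½kx² = ½(1098)(0.404)² = 89.61 J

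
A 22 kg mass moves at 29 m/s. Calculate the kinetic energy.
KE = ½mv² = ½(22)(29)² = 9251.0 J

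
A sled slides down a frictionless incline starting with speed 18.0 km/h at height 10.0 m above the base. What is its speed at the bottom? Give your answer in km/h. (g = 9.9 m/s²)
Convert to SI: v₀ = 5.0 m/s, h = 10.0 m
½mv₀² + mgh = ½mv² ⇒ v = √(v₀² + 2gh) = √(5.0² + 2·9.9·10.0) = 14.9332 m/s = 53.76 km/h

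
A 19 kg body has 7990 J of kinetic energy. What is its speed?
v = √(2·KE/m) = √(2·7990/19) = 29.0 m/s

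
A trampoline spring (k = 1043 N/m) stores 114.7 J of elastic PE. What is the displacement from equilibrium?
x = √(2·PE/k) = √(2·114.7/1043) = 0.469 m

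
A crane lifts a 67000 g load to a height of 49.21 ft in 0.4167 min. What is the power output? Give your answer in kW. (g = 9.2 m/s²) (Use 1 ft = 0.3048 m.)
Convert to SI: m = 67.0 kg, h = 14.9992 m, t = 25.002 s
P = mgh/t = (67.0)(9.2)(14.9992)/25.002 = 369.791 W = 0.3698 kW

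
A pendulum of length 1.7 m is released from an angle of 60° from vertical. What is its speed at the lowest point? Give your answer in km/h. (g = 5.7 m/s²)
h = L(1 − cosθ) = 1.7(1 − cos60°) = 0.85 m
v = √(2gh) = √(2·5.7·0.85) = 3.11288 m/s = 11.21 km/h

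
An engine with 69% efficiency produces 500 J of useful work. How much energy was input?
W_in = W_out/η = 500/0.69 = 724.6 J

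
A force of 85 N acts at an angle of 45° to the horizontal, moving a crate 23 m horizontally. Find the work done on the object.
W = F·d·cosθ = (85)(23)cos(45°) = 1382 J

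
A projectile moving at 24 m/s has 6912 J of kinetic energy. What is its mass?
m = 2·KE/v² = 2·6912/(24)² = 24.0 kg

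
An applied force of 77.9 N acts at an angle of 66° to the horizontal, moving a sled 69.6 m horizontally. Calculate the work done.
W = F·d·cosθ = (77.9)(69.6)cos(66°) = 2205 J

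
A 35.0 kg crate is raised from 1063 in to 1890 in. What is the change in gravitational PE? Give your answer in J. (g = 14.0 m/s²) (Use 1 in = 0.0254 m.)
Convert to SI: m = 35.0 kg, Δh = 21.0058 m
ΔPE = mgΔh = (35.0)(14.0)(21.0058) = 10290 J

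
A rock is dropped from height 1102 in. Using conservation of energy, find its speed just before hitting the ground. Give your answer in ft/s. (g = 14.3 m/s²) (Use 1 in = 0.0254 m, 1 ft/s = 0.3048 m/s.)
Convert to SI: h = 27.9908 m
mgh = ½mv² ⇒ v = √(2gh) = √(2·14.3·27.9908) = 28.2938 m/s = 92.83 ft/s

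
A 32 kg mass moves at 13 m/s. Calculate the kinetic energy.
KE = ½mv² = ½(32)(13)² = 2704.0 J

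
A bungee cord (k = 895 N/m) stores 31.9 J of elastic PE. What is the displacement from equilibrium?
x = √(2·PE/k) = √(2·31.9/895) = 0.267 m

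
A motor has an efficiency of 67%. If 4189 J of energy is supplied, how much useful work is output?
W_out = η·W_in = 0.67·4189 = 2806.63 J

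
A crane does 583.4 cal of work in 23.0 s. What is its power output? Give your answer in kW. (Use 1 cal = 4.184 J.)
Convert to SI: W = 2440.95 J, t = 23.0 s
P = W/t = 2440.95/23.0 = 106.128 W = 0.1061 kW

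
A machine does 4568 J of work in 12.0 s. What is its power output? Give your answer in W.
P = W/t = 4568.0/12.0 = 380.7 W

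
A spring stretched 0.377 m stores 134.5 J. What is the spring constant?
k = 2·PE/x² = 2·134.5/(0.377)² = 1893 N/m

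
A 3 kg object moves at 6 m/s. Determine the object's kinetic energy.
KE = ½mv² = ½(3)(6)² = 54.0 J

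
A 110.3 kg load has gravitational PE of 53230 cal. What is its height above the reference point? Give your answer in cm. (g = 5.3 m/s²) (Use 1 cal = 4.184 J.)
Convert to SI: m = 110.3 kg, PE = 222714 J
h = PE/(mg) = 222714/(110.3·5.3) = 380.975 m = 38100 cm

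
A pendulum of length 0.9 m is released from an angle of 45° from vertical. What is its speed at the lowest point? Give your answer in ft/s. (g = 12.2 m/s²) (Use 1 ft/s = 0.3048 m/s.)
h = L(1 − cosθ) = 0.9(1 − cos45°) = 0.263604 m
v = √(2gh) = √(2·12.2·0.263604) = 2.53613 m/s = 8.321 ft/s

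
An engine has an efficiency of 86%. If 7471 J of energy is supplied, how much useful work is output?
W_out = η·W_in = 0.86·7471 = 6425.06 J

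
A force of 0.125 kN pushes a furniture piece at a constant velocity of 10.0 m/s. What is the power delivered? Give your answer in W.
Convert to SI: F = 125.0 N, v = 10.0 m/s
P = Fv = (125.0)(10.0) = 1250 W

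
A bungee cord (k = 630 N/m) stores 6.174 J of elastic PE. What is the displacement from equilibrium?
x = √(2·PE/k) = √(2·6.174/630) = 0.14 m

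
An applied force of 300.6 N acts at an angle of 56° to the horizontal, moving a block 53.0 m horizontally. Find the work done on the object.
W = F·d·cosθ = (300.6)(53.0)cos(56°) = 8909 J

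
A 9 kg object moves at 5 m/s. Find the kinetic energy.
KE = ½mv² = ½(9)(5)² = 112.5 J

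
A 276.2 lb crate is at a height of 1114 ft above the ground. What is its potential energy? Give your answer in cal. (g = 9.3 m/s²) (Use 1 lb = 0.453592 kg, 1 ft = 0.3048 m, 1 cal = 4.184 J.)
Convert to SI: m = 125.282 kg, h = 339.547 m
PE = mgh = (125.282)(9.3)(339.547) = 395614 J = 94550 cal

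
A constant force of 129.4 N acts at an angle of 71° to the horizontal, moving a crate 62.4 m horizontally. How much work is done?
W = F·d·cosθ = (129.4)(62.4)cos(71°) = 2629 J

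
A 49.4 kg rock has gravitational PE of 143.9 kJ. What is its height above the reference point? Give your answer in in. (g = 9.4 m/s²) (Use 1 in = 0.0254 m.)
Convert to SI: m = 49.4 kg, PE = 143900 J
h = PE/(mg) = 143900/(49.4·9.4) = 309.889 m = 12200 in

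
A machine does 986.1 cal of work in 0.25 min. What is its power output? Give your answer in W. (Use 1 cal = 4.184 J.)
Convert to SI: W = 4125.84 J, t = 15.0 s
P = W/t = 4125.84/15.0 = 275.1 W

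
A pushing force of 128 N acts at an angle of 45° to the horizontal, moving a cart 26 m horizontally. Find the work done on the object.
W = F·d·cosθ = (128)(26)cos(45°) = 2353 J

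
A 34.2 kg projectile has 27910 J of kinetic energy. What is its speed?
v = √(2·KE/m) = √(2·27910/34.2) = 40.4 m/s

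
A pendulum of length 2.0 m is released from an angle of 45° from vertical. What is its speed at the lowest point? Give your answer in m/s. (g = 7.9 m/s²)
h = L(1 − cosθ) = 2.0(1 − cos45°) = 0.585786 m
v = √(2gh) = √(2·7.9·0.585786) = 3.042 m/s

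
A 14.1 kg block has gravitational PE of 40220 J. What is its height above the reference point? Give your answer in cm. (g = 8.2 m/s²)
h = PE/(mg) = 40220.0/(14.1·8.2) = 347.864 m = 34790 cm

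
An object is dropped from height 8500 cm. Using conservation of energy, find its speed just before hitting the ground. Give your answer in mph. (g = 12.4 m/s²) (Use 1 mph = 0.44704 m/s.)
Convert to SI: h = 85.0 m
mgh = ½mv² ⇒ v = √(2gh) = √(2·12.4·85.0) = 45.913 m/s = 102.7 mph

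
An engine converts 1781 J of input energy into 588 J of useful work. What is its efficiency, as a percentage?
η = W_out/W_in = 588/1781 = 33.02%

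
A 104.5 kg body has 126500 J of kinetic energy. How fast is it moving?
v = √(2·KE/m) = √(2·126500/104.5) = 49.2 m/s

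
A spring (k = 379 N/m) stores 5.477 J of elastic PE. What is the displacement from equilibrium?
x = √(2·PE/k) = √(2·5.477/379) = 0.17 m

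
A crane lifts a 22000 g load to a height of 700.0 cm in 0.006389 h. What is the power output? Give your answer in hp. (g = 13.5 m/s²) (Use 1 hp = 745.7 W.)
Convert to SI: m = 22.0 kg, h = 7.0 m, t = 23.0004 s
P = mgh/t = (22.0)(13.5)(7.0)/23.0004 = 90.3897 W = 0.1212 hp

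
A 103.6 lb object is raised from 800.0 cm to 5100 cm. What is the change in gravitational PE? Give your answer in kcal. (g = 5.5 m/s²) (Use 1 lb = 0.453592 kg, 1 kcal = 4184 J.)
Convert to SI: m = 46.9921 kg, Δh = 43.0 m
ΔPE = mgΔh = (46.9921)(5.5)(43.0) = 11113.6 J = 2.656 kcal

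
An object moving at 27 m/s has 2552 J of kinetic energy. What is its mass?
m = 2·KE/v² = 2·2552/(27)² = 7.001 kg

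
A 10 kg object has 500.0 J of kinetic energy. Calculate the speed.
v = √(2·KE/m) = √(2·500.0/10) = 10.0 m/s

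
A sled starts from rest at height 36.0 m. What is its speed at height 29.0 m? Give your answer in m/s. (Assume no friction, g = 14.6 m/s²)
mgh₁ = mgh₂ + ½mv² ⇒ v = √(2g(h₁−h₂)) = √(2·14.6·7.0) = 14.3 m/s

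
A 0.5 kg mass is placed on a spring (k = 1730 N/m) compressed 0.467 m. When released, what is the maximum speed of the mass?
½kx² = ½mv² ⇒ v = x√(k/m) = (0.467)√(1730/0.5) = 27.47 m/s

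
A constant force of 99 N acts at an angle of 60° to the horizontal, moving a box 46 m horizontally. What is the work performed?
W = F·d·cosθ = (99)(46)cos(60°) = 2277 J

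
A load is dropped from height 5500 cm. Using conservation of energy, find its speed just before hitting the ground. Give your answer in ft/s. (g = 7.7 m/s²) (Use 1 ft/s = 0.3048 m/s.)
Convert to SI: h = 55.0 m
mgh = ½mv² ⇒ v = √(2gh) = √(2·7.7·55.0) = 29.1033 m/s = 95.48 ft/s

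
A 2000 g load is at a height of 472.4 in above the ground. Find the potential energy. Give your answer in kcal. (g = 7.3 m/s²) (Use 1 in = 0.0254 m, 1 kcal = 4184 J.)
Convert to SI: m = 2.0 kg, h = 11.999 m
PE = mgh = (2.0)(7.3)(11.999) = 175.185 J = 0.04187 kcal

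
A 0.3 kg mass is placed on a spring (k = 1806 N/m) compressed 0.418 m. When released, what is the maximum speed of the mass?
½kx² = ½mv² ⇒ v = x√(k/m) = (0.418)√(1806/0.3) = 32.43 m/s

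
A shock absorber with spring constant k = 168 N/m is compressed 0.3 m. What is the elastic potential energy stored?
PE = ½kx² = ½(168)(0.3)² = 7.56 J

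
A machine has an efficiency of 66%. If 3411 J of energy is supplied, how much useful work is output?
W_out = η·W_in = 0.66·3411 = 2251.26 J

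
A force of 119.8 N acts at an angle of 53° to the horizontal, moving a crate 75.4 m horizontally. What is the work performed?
W = F·d·cosθ = (119.8)(75.4)cos(53°) = 5436 J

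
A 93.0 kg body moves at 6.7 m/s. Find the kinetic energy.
KE = ½mv² = ½(93.0)(6.7)² = 2087 J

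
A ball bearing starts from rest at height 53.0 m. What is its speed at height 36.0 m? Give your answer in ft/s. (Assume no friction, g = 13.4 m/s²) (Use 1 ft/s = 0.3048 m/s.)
mgh₁ = mgh₂ + ½mv² ⇒ v = √(2g(h₁−h₂)) = √(2·13.4·17.0) = 21.3448 m/s = 70.03 ft/s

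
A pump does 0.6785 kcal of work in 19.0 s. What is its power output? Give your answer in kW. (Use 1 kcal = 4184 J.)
Convert to SI: W = 2838.84 J, t = 19.0 s
P = W/t = 2838.84/19.0 = 149.413 W = 0.1494 kW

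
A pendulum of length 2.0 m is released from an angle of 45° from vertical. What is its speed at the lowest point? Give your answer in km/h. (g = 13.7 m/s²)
h = L(1 − cosθ) = 2.0(1 − cos45°) = 0.585786 m
v = √(2gh) = √(2·13.7·0.585786) = 4.00631 m/s = 14.42 km/h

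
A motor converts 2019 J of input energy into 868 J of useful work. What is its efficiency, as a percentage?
η = W_out/W_in = 868/2019 = 42.99%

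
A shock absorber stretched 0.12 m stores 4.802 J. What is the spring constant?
k = 2·PE/x² = 2·4.802/(0.12)² = 666.9 N/m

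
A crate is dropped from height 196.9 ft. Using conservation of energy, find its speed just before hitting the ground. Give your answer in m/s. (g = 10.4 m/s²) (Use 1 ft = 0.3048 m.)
Convert to SI: h = 60.0151 m
mgh = ½mv² ⇒ v = √(2gh) = √(2·10.4·60.0151) = 35.33 m/s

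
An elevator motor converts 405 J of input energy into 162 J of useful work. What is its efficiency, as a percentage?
η = W_out/W_in = 162/405 = 40.0%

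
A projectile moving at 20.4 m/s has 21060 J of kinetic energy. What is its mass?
m = 2·KE/v² = 2·21060/(20.4)² = 101.2 kg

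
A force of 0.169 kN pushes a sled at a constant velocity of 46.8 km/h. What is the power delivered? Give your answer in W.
Convert to SI: F = 169.0 N, v = 13.0 m/s
P = Fv = (169.0)(13.0) = 2197 W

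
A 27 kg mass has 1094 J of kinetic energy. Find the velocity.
v = √(2·KE/m) = √(2·1094/27) = 9.002 m/s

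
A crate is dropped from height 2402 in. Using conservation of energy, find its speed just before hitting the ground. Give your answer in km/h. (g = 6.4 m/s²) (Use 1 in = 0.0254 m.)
Convert to SI: h = 61.0108 m
mgh = ½mv² ⇒ v = √(2gh) = √(2·6.4·61.0108) = 27.9453 m/s = 100.6 km/h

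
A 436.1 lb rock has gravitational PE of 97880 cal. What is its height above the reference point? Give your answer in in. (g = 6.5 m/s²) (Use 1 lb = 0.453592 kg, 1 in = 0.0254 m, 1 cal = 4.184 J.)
Convert to SI: m = 197.811 kg, PE = 409530 J
h = PE/(mg) = 409530/(197.811·6.5) = 318.508 m = 12540 in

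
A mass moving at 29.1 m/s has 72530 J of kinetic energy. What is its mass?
m = 2·KE/v² = 2·72530/(29.1)² = 171.3 kg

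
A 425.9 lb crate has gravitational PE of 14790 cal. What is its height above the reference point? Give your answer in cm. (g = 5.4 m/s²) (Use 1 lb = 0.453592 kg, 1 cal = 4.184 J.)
Convert to SI: m = 193.185 kg, PE = 61881.4 J
h = PE/(mg) = 61881.4/(193.185·5.4) = 59.3189 m = 5932 cm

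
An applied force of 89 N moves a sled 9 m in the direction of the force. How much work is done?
W = F·d = (89)(9) = 801.0 J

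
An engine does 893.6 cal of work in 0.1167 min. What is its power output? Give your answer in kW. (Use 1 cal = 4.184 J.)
Convert to SI: W = 3738.82 J, t = 7.002 s
P = W/t = 3738.82/7.002 = 533.965 W = 0.534 kW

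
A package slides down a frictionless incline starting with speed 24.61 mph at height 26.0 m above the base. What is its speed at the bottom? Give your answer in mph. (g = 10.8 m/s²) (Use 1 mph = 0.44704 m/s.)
Convert to SI: v₀ = 11.0017 m/s, h = 26.0 m
½mv₀² + mgh = ½mv² ⇒ v = √(v₀² + 2gh) = √(11.0017² + 2·10.8·26.0) = 26.1273 m/s = 58.45 mph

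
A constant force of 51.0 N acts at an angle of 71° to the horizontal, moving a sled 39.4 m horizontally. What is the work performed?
W = F·d·cosθ = (51.0)(39.4)cos(71°) = 654.2 J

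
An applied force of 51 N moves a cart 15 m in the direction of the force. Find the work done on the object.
W = F·d = (51)(15) = 765.0 J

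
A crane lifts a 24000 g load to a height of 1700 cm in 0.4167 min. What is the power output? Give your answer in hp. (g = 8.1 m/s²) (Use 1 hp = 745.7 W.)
Convert to SI: m = 24.0 kg, h = 17.0 m, t = 25.002 s
P = mgh/t = (24.0)(8.1)(17.0)/25.002 = 132.181 W = 0.1773 hp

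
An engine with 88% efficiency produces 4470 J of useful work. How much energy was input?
W_in = W_out/η = 4470/0.88 = 5080 J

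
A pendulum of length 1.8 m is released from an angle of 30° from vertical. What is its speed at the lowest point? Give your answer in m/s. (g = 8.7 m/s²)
h = L(1 − cosθ) = 1.8(1 − cos30°) = 0.241154 m
v = √(2gh) = √(2·8.7·0.241154) = 2.048 m/s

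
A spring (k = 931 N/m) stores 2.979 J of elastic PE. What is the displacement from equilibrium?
x = √(2·PE/k) = √(2·2.979/931) = 0.08 m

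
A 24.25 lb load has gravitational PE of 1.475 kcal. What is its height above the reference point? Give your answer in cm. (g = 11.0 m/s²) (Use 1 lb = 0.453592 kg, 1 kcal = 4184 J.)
Convert to SI: m = 10.9996 kg, PE = 6171.4 J
h = PE/(mg) = 6171.4/(10.9996·11.0) = 51.0051 m = 5101 cm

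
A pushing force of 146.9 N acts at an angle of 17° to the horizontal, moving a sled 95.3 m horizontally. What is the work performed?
W = F·d·cosθ = (146.9)(95.3)cos(17°) = 13390 J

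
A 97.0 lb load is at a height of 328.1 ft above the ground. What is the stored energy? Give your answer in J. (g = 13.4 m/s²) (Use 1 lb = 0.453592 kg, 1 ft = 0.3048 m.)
Convert to SI: m = 43.9984 kg, h = 100.005 m
PE = mgh = (43.9984)(13.4)(100.005) = 58960 J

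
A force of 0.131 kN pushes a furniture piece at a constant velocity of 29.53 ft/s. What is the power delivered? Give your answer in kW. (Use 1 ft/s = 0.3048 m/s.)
Convert to SI: F = 131.0 N, v = 9.00074 m/s
P = Fv = (131.0)(9.00074) = 1179.1 W = 1.179 kW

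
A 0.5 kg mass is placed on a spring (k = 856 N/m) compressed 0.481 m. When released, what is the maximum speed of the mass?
½kx² = ½mv² ⇒ v = x√(k/m) = (0.481)√(856/0.5) = 19.9 m/s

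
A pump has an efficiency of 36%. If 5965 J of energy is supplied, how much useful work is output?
W_out = η·W_in = 0.36·5965 = 2147.4 J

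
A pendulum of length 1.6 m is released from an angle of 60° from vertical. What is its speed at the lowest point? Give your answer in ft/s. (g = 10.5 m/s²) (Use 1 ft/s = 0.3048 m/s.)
h = L(1 − cosθ) = 1.6(1 − cos60°) = 0.8 m
v = √(2gh) = √(2·10.5·0.8) = 4.09878 m/s = 13.45 ft/s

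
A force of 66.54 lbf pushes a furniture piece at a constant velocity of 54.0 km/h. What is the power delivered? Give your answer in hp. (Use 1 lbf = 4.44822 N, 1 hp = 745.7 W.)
Convert to SI: F = 295.985 N, v = 15.0 m/s
P = Fv = (295.985)(15.0) = 4439.77 W = 5.954 hp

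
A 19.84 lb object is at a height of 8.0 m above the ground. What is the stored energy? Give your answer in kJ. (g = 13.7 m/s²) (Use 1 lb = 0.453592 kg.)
Convert to SI: m = 8.99927 kg, h = 8.0 m
PE = mgh = (8.99927)(13.7)(8.0) = 986.319 J = 0.9863 kJ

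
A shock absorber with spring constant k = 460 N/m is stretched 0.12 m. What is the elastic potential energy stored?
PE = ½kx² = ½(460)(0.12)² = 3.312 J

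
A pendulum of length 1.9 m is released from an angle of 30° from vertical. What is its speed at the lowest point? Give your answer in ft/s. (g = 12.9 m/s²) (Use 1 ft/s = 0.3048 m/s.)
h = L(1 − cosθ) = 1.9(1 − cos30°) = 0.254552 m
v = √(2gh) = √(2·12.9·0.254552) = 2.5627 m/s = 8.408 ft/s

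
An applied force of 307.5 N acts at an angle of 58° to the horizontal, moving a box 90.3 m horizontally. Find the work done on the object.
W = F·d·cosθ = (307.5)(90.3)cos(58°) = 14710 J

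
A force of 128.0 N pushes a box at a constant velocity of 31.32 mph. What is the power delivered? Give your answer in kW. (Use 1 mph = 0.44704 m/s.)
Convert to SI: F = 128.0 N, v = 14.0013 m/s
P = Fv = (128.0)(14.0013) = 1792.17 W = 1.792 kW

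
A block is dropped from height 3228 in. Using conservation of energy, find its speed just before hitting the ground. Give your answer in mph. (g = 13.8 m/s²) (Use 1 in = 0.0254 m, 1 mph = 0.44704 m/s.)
Convert to SI: h = 81.9912 m
mgh = ½mv² ⇒ v = √(2gh) = √(2·13.8·81.9912) = 47.5705 m/s = 106.4 mph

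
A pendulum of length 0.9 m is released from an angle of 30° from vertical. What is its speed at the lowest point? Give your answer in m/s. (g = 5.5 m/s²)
h = L(1 − cosθ) = 0.9(1 − cos30°) = 0.120577 m
v = √(2gh) = √(2·5.5·0.120577) = 1.152 m/s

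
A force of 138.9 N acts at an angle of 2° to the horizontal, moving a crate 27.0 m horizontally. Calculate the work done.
W = F·d·cosθ = (138.9)(27.0)cos(2°) = 3748 J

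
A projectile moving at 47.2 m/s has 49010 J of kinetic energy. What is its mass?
m = 2·KE/v² = 2·49010/(47.2)² = 44.0 kg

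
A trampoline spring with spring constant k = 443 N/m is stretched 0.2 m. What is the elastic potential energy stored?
PE = ½kx² = ½(443)(0.2)² = 8.86 J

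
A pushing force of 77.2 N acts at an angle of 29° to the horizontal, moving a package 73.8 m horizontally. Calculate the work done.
W = F·d·cosθ = (77.2)(73.8)cos(29°) = 4983 J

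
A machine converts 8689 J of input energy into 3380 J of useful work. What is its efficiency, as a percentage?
η = W_out/W_in = 3380/8689 = 38.9%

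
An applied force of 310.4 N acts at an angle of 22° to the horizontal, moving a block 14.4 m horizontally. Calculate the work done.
W = F·d·cosθ = (310.4)(14.4)cos(22°) = 4144 J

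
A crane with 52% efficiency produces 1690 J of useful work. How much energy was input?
W_in = W_out/η = 1690/0.52 = 3250 J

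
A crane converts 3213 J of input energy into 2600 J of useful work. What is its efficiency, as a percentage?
η = W_out/W_in = 2600/3213 = 80.92%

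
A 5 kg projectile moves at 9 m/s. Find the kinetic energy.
KE = ½mv² = ½(5)(9)² = 202.5 J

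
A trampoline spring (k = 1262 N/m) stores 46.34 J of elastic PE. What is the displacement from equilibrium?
x = √(2·PE/k) = √(2·46.34/1262) = 0.271 m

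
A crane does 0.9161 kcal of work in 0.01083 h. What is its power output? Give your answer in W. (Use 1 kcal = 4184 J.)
Convert to SI: W = 3832.96 J, t = 38.988 s
P = W/t = 3832.96/38.988 = 98.31 W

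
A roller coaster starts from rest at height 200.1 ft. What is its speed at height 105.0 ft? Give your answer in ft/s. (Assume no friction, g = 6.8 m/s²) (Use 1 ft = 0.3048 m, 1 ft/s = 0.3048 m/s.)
Convert to SI: h₁−h₂ = 28.9865 m
mgh₁ = mgh₂ + ½mv² ⇒ v = √(2g(h₁−h₂)) = √(2·6.8·28.9865) = 19.8549 m/s = 65.14 ft/s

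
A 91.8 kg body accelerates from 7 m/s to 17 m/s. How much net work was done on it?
W = ΔKE = ½m(v₂² − v₁²) = ½(91.8)(17² − 7²) = 11016.0 J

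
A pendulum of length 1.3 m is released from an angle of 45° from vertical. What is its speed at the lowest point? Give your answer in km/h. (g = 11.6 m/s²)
h = L(1 − cosθ) = 1.3(1 − cos45°) = 0.380761 m
v = √(2gh) = √(2·11.6·0.380761) = 2.97215 m/s = 10.7 km/h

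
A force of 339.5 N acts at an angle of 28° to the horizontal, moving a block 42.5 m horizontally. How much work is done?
W = F·d·cosθ = (339.5)(42.5)cos(28°) = 12740 J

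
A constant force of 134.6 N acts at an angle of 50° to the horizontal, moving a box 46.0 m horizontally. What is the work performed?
W = F·d·cosθ = (134.6)(46.0)cos(50°) = 3980 J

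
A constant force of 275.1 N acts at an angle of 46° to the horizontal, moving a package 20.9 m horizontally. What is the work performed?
W = F·d·cosθ = (275.1)(20.9)cos(46°) = 3994 J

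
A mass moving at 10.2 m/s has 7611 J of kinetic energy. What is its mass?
m = 2·KE/v² = 2·7611/(10.2)² = 146.3 kg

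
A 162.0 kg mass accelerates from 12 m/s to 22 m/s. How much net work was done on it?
W = ΔKE = ½m(v₂² − v₁²) = ½(162.0)(22² − 12²) = 27540.0 J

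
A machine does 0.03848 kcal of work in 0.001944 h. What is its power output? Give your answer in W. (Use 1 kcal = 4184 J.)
Convert to SI: W = 161.0 J, t = 6.9984 s
P = W/t = 161.0/6.9984 = 23.01 W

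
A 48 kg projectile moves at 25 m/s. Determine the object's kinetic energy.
KE = ½mv² = ½(48)(25)² = 15000.0 J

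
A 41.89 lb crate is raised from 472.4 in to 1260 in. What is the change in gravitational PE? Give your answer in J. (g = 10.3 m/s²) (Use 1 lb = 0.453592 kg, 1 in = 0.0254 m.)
Convert to SI: m = 19.001 kg, Δh = 20.005 m
ΔPE = mgΔh = (19.001)(10.3)(20.005) = 3915 J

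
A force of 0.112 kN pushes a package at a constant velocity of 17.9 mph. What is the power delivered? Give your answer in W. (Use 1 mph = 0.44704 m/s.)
Convert to SI: F = 112.0 N, v = 8.00202 m/s
P = Fv = (112.0)(8.00202) = 896.2 W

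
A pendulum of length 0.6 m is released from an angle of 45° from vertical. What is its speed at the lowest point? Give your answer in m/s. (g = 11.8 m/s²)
h = L(1 − cosθ) = 0.6(1 − cos45°) = 0.175736 m
v = √(2gh) = √(2·11.8·0.175736) = 2.037 m/s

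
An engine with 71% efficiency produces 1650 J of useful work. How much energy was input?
W_in = W_out/η = 1650/0.71 = 2324 J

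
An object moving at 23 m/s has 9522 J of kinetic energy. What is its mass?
m = 2·KE/v² = 2·9522/(23)² = 36.0 kg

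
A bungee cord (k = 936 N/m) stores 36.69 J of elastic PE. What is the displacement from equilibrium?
x = √(2·PE/k) = √(2·36.69/936) = 0.28 m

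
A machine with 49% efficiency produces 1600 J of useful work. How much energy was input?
W_in = W_out/η = 1600/0.49 = 3265 J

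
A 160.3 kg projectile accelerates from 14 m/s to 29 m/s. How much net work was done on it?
W = ΔKE = ½m(v₂² − v₁²) = ½(160.3)(29² − 14²) = 51696.75 J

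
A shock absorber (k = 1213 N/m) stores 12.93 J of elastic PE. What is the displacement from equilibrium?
x = √(2·PE/k) = √(2·12.93/1213) = 0.146 m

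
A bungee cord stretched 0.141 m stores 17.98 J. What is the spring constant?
k = 2·PE/x² = 2·17.98/(0.141)² = 1809 N/m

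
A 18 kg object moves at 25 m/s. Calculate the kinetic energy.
KE = ½mv² = ½(18)(25)² = 5625.0 J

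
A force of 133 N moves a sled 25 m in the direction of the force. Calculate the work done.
W = F·d = (133)(25) = 3325 J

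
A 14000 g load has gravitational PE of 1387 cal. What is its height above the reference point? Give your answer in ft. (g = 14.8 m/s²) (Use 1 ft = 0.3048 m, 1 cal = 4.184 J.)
Convert to SI: m = 14.0 kg, PE = 5803.21 J
h = PE/(mg) = 5803.21/(14.0·14.8) = 28.0078 m = 91.89 ft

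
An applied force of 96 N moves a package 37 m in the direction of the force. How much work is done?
W = F·d = (96)(37) = 3552 J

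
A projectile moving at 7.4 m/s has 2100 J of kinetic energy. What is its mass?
m = 2·KE/v² = 2·2100/(7.4)² = 76.7 kg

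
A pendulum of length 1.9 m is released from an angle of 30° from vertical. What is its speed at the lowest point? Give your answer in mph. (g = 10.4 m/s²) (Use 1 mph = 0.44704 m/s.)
h = L(1 − cosθ) = 1.9(1 − cos30°) = 0.254552 m
v = √(2gh) = √(2·10.4·0.254552) = 2.30102 m/s = 5.147 mph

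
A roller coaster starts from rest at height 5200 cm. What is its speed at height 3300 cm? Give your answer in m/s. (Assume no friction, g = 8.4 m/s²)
Convert to SI: h₁−h₂ = 19.0 m
mgh₁ = mgh₂ + ½mv² ⇒ v = √(2g(h₁−h₂)) = √(2·8.4·19.0) = 17.87 m/s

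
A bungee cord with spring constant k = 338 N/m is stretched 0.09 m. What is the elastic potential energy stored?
PE = ½kx² = ½(338)(0.09)² = 1.369 J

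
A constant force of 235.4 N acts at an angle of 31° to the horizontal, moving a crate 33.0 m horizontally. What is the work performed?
W = F·d·cosθ = (235.4)(33.0)cos(31°) = 6659 J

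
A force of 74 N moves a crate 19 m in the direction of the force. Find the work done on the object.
W = F·d = (74)(19) = 1406 J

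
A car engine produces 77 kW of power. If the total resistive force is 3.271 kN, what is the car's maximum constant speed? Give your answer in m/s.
Convert to SI: F = 3271.0 N
P = Fv ⇒ v = P/F = 77000 W/3271.0 N = 23.54 m/s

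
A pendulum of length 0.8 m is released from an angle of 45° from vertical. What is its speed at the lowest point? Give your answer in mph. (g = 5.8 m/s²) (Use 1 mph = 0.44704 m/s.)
h = L(1 − cosθ) = 0.8(1 − cos45°) = 0.234315 m
v = √(2gh) = √(2·5.8·0.234315) = 1.64865 m/s = 3.688 mph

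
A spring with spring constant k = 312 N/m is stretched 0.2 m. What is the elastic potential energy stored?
PE = ½kx² = ½(312)(0.2)² = 6.24 J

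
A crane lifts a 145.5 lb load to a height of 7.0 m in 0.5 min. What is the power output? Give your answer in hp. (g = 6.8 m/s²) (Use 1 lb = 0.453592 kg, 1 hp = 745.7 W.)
Convert to SI: m = 65.9976 kg, h = 7.0 m, t = 30.0 s
P = mgh/t = (65.9976)(6.8)(7.0)/30.0 = 104.716 W = 0.1404 hp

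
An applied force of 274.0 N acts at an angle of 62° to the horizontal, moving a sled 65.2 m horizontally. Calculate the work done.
W = F·d·cosθ = (274.0)(65.2)cos(62°) = 8387 J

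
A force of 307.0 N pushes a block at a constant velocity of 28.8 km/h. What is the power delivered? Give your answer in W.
Convert to SI: F = 307.0 N, v = 8.0 m/s
P = Fv = (307.0)(8.0) = 2456 W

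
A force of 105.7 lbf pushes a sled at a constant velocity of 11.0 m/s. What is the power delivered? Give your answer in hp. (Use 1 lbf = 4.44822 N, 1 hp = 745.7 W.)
Convert to SI: F = 470.177 N, v = 11.0 m/s
P = Fv = (470.177)(11.0) = 5171.95 W = 6.936 hp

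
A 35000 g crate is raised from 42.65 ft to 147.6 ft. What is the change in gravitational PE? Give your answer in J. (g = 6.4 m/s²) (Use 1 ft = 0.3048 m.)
Convert to SI: m = 35.0 kg, Δh = 31.9888 m
ΔPE = mgΔh = (35.0)(6.4)(31.9888) = 7165 J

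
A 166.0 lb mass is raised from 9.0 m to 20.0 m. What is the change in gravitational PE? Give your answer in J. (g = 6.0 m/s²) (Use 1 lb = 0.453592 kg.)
Convert to SI: m = 75.2963 kg, Δh = 11.0 m
ΔPE = mgΔh = (75.2963)(6.0)(11.0) = 4970 J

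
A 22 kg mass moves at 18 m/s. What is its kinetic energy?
KE = ½mv² = ½(22)(18)² = 3564.0 J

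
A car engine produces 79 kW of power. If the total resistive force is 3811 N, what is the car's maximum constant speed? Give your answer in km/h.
P = Fv ⇒ v = P/F = 79000 W/3811.0 N = 20.7295 m/s = 74.63 km/h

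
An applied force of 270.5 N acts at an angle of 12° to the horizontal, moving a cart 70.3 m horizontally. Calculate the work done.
W = F·d·cosθ = (270.5)(70.3)cos(12°) = 18600 J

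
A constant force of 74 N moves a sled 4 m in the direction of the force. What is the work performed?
W = F·d = (74)(4) = 296.0 J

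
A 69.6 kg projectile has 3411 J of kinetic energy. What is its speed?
v = √(2·KE/m) = √(2·3411/69.6) = 9.9 m/s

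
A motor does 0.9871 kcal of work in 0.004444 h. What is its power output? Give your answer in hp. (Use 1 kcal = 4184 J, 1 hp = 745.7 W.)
Convert to SI: W = 4130.03 J, t = 15.9984 s
P = W/t = 4130.03/15.9984 = 258.152 W = 0.3462 hp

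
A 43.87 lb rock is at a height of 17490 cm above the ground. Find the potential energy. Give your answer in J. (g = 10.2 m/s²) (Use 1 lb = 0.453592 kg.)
Convert to SI: m = 19.8991 kg, h = 174.9 m
PE = mgh = (19.8991)(10.2)(174.9) = 35500 J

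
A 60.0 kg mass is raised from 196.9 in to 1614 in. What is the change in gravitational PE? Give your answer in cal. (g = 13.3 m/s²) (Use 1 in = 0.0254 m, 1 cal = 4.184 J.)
Convert to SI: m = 60.0 kg, Δh = 35.9943 m
ΔPE = mgΔh = (60.0)(13.3)(35.9943) = 28723.5 J = 6865 cal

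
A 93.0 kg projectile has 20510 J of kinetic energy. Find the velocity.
v = √(2·KE/m) = √(2·20510/93.0) = 21.0 m/s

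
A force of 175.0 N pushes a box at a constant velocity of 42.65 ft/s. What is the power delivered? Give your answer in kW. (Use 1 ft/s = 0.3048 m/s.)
Convert to SI: F = 175.0 N, v = 12.9997 m/s
P = Fv = (175.0)(12.9997) = 2274.95 W = 2.275 kW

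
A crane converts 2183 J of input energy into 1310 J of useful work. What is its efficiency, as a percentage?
η = W_out/W_in = 1310/2183 = 60.01%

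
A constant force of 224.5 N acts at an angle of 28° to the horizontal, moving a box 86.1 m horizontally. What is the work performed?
W = F·d·cosθ = (224.5)(86.1)cos(28°) = 17070 J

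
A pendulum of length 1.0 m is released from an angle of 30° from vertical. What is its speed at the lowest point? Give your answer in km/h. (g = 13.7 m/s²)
h = L(1 − cosθ) = 1.0(1 − cos30°) = 0.133975 m
v = √(2gh) = √(2·13.7·0.133975) = 1.91596 m/s = 6.897 km/h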